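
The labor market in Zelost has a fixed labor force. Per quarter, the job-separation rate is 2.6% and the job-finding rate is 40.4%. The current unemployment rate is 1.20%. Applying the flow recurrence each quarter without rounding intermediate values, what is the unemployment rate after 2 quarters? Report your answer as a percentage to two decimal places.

Unemployment rate after two quarters ≈ 4.47%.

With a fixed labor force, u_{t+1} = u_t + s·(1−u_t) − f·u_t = u_t·(1−s−f) + s.
Here 1−s−f = 0.570 and s = 0.026.
u_1 = 0.012000 × 0.570 + 0.026 = 0.032840.
u_2 = 0.032840 × 0.570 + 0.026 = 0.044719.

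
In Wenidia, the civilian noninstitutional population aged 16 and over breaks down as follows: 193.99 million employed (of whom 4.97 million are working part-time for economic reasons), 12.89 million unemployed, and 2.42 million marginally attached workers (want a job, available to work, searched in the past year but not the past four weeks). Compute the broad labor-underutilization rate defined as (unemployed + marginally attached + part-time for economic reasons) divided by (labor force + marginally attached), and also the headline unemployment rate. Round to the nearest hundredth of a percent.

Labor force = 193.99 + 12.89 = 206.88 million.
Numerator = 12.89 + 2.42 + 4.97 = 20.28 million.
Denominator = 206.88 + 2.42 = 209.30 million.
Broad rate = 20.28 / 209.30 = 9.69%.
Headline unemployment rate = 12.89 / 206.88 = 6.23%.

Broad underutilization rate ≈ 9.69%; headline unemployment rate ≈ 6.23%.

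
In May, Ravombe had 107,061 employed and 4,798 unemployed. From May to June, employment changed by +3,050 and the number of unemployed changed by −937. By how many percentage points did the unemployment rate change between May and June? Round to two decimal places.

The unemployment rate changed by −0.90 percentage points.

May: labor force = 107,061 + 4,798 = 111,859; u = 4,798/111,859 = 4.29%.
June: labor force = 110,111 + 3,861 = 113,972; u = 3,861/113,972 = 3.39%.
Change = 3.39% − 4.29% = −0.90 pp.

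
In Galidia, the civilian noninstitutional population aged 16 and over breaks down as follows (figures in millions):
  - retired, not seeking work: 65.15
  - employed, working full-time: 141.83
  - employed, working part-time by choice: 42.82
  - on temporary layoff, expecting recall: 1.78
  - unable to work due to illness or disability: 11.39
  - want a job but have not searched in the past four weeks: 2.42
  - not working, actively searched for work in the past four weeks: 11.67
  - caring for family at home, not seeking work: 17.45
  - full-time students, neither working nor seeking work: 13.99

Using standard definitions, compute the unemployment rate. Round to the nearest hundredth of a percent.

Employed = 141.83 + 42.82 = 184.65 million.
Unemployed = 1.78 + 11.67 = 13.45 million (jobless and actively searching, or on temporary layoff).
Labor force = 184.65 + 13.45 = 198.10 million.
Unemployment rate = 13.45 / 198.10 = 6.79%.

Unemployment rate ≈ 6.79%.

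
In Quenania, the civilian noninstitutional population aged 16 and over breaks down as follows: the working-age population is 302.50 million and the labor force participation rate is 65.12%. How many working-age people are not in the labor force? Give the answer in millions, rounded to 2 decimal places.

Share not in the labor force = 1 − 0.6512 = 0.3488.
Not in labor force = 0.3488 × 302.50 ≈ 105.51 million.

About 105.51 million are not in the labor force.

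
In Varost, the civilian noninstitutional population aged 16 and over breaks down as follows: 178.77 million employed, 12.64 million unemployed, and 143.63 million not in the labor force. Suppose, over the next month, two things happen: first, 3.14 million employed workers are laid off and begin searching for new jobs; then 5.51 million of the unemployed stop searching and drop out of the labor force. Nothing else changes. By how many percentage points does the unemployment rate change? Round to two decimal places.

The unemployment rate changes by −1.08 percentage points.

Initially, labor force = 178.77 + 12.64 = 191.41 million, so u = 12.64/191.41 = 6.60%.
After the first change, employed falls and unemployed rises by 3.14; labor force unchanged → E = 175.63, U = 15.78, labor force = 191.41 million.
After the second change, unemployed and labor force both fall by 5.51 → E = 175.63, U = 10.27, labor force = 185.90 million.
New unemployment rate = 10.27 / 185.90 = 5.52%.
Change = 5.52% − 6.60% = −1.08 percentage points.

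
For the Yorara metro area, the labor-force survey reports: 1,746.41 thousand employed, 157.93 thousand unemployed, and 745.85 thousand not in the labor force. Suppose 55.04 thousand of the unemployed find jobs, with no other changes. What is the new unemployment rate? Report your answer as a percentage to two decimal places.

Initially, labor force = 1,746.41 + 157.93 = 1,904.34 thousand, so u = 157.93/1,904.34 = 8.29%.
After the change, unemployed falls and employed rises by 55.04; labor force unchanged → E = 1,801.45, U = 102.89, labor force = 1,904.34 thousand.
New unemployment rate = 102.89 / 1,904.34 = 5.40%.

New unemployment rate ≈ 5.40%.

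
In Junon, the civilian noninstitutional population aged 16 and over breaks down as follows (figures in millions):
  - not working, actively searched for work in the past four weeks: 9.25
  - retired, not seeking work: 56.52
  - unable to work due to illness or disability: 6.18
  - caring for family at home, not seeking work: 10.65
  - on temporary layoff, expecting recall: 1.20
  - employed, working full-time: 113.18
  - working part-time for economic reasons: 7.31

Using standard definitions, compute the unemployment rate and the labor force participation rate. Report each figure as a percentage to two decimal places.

Unemployment rate ≈ 7.98%; labor force participation rate ≈ 64.10%.

Employed = 113.18 + 7.31 = 120.49 million (anyone who worked, including part-time for economic reasons, counts as employed).
Unemployed = 9.25 + 1.20 = 10.45 million (jobless and actively searching, or on temporary layoff).
Labor force = 120.49 + 10.45 = 130.94 million.
Not in labor force = 56.52 + 6.18 + 10.65 = 73.35 million (those not working and not actively searching are outside the labor force).
Civilian working-age population = 130.94 + 73.35 = 204.29 million.
Unemployment rate = 10.45 / 130.94 = 7.98%.
Labor force participation rate = 130.94 / 204.29 = 64.10%.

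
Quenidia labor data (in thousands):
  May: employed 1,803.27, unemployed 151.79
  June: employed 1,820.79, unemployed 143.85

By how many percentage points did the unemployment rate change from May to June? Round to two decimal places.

May: labor force = 1,803.27 + 151.79 = 1,955.06; u = 151.79/1,955.06 = 7.76%.
June: labor force = 1,820.79 + 143.85 = 1,964.64; u = 143.85/1,964.64 = 7.32%.
Change = 7.32% − 7.76% = −0.44 pp.

The unemployment rate changed by −0.44 percentage points.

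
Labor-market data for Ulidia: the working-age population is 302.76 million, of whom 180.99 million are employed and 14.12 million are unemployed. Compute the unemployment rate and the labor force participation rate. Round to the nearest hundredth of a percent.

Labor force = employed + unemployed = 180.99 + 14.12 = 195.11 million.
Unemployment rate = 14.12 / 195.11 = 7.24%.
Labor force participation rate = 195.11 / 302.76 = 64.44%.

Unemployment rate ≈ 7.24%; labor force participation rate ≈ 64.44%.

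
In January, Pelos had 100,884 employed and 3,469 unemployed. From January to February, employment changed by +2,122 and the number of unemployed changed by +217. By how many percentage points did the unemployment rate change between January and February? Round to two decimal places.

The unemployment rate changed by +0.13 percentage points.

January: labor force = 100,884 + 3,469 = 104,353; u = 3,469/104,353 = 3.32%.
February: labor force = 103,006 + 3,686 = 106,692; u = 3,686/106,692 = 3.45%.
Change = 3.45% − 3.32% = +0.13 pp.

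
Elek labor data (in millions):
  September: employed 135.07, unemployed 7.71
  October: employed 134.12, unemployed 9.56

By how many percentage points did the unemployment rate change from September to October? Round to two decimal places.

The unemployment rate changed by +1.25 percentage points.

September: labor force = 135.07 + 7.71 = 142.78; u = 7.71/142.78 = 5.40%.
October: labor force = 134.12 + 9.56 = 143.68; u = 9.56/143.68 = 6.65%.
Change = 6.65% − 5.40% = +1.25 pp.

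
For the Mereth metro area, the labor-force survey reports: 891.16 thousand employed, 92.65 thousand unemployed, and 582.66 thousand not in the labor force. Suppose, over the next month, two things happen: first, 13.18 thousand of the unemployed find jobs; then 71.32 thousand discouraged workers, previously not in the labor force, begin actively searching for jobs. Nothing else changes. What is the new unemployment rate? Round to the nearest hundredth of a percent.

Initially, labor force = 891.16 + 92.65 = 983.81 thousand, so u = 92.65/983.81 = 9.42%.
After the first change, unemployed falls and employed rises by 13.18; labor force unchanged → E = 904.34, U = 79.47, labor force = 983.81 thousand.
After the second change, unemployed and labor force both rise by 71.32 → E = 904.34, U = 150.79, labor force = 1,055.13 thousand.
New unemployment rate = 150.79 / 1,055.13 = 14.29%.

New unemployment rate ≈ 14.29%.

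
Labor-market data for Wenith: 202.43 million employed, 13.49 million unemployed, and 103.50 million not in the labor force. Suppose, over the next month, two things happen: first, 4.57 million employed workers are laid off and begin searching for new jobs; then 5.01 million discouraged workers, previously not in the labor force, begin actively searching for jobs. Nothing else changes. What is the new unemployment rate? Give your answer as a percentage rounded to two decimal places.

New unemployment rate ≈ 10.44%.

Initially, labor force = 202.43 + 13.49 = 215.92 million, so u = 13.49/215.92 = 6.25%.
After the first change, employed falls and unemployed rises by 4.57; labor force unchanged → E = 197.86, U = 18.06, labor force = 215.92 million.
After the second change, unemployed and labor force both rise by 5.01 → E = 197.86, U = 23.07, labor force = 220.93 million.
New unemployment rate = 23.07 / 220.93 = 10.44%.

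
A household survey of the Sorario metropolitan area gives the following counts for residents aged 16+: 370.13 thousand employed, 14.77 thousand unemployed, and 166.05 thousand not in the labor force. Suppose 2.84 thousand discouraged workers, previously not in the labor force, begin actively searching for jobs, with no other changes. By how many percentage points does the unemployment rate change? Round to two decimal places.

The unemployment rate changes by +0.70 percentage points.

Initially, labor force = 370.13 + 14.77 = 384.90 thousand, so u = 14.77/384.90 = 3.84%.
After the change, unemployed and labor force both rise by 2.84 → E = 370.13, U = 17.61, labor force = 387.74 thousand.
New unemployment rate = 17.61 / 387.74 = 4.54%.
Change = 4.54% − 3.84% = +0.70 percentage points.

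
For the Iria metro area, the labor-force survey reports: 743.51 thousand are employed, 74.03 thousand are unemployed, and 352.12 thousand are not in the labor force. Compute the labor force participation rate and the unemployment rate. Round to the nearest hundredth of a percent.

Labor force = employed + unemployed = 743.51 + 74.03 = 817.54 thousand.
Working-age population = 817.54 + 352.12 = 1,169.66 thousand.
Unemployment rate = 74.03 / 817.54 = 9.06%.
Labor force participation rate = 817.54 / 1,169.66 = 69.90%.

Labor force participation rate ≈ 69.90%; unemployment rate ≈ 9.06%.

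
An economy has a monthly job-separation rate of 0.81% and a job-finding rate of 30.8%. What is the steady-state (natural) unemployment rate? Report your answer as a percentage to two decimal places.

At steady state the flows balance: s·E = f·U, so U/(E+U) = s/(s+f).
u* = 0.81 / (0.81 + 30.8) = 0.81 / 31.61 = 2.56%.

Steady-state unemployment rate ≈ 2.56%.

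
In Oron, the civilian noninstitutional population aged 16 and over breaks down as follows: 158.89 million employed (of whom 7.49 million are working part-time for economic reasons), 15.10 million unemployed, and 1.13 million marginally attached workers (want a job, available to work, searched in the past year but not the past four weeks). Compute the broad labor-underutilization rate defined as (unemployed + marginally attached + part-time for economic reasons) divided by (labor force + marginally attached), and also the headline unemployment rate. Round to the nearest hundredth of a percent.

Broad underutilization rate ≈ 13.54%; headline unemployment rate ≈ 8.68%.

Labor force = 158.89 + 15.10 = 173.99 million.
Numerator = 15.10 + 1.13 + 7.49 = 23.72 million.
Denominator = 173.99 + 1.13 = 175.12 million.
Broad rate = 23.72 / 175.12 = 13.54%.
Headline unemployment rate = 15.10 / 173.99 = 8.68%.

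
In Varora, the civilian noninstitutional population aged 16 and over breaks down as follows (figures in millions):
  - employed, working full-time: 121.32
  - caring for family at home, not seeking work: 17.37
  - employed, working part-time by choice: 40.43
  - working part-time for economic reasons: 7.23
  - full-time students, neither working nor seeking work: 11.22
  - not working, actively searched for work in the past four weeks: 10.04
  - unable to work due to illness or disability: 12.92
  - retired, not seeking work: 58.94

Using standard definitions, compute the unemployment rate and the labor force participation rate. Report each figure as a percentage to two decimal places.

Unemployment rate ≈ 5.61%; labor force participation rate ≈ 64.06%.

Employed = 121.32 + 40.43 + 7.23 = 168.98 million (anyone who worked, including part-time for economic reasons, counts as employed).
Unemployed = 10.04 million.
Labor force = 168.98 + 10.04 = 179.02 million.
Not in labor force = 17.37 + 11.22 + 12.92 + 58.94 = 100.45 million (those not working and not actively searching are outside the labor force).
Civilian working-age population = 179.02 + 100.45 = 279.47 million.
Unemployment rate = 10.04 / 179.02 = 5.61%.
Labor force participation rate = 179.02 / 279.47 = 64.06%.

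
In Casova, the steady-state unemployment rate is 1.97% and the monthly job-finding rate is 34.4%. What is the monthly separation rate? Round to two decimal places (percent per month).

Separation rate ≈ 0.69% per month.

From u* = s/(s+f): s = u·f/(1−u).
s = 0.0197 × 34.4 / (1 − 0.0197) = 0.6777 / 0.9803 ≈ 0.69% per month.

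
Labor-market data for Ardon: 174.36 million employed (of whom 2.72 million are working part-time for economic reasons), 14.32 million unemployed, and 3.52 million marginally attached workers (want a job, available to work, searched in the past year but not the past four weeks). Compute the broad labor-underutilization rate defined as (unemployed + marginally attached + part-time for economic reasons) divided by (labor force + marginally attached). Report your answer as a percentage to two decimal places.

Labor force = 174.36 + 14.32 = 188.68 million.
Numerator = 14.32 + 3.52 + 2.72 = 20.56 million.
Denominator = 188.68 + 3.52 = 192.20 million.
Broad rate = 20.56 / 192.20 = 10.70%.

Broad underutilization rate ≈ 10.70%.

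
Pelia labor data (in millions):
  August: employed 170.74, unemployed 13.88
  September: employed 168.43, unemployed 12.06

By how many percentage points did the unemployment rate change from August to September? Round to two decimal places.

The unemployment rate changed by −0.84 percentage points.

August: labor force = 170.74 + 13.88 = 184.62; u = 13.88/184.62 = 7.52%.
September: labor force = 168.43 + 12.06 = 180.49; u = 12.06/180.49 = 6.68%.
Change = 6.68% − 7.52% = −0.84 pp.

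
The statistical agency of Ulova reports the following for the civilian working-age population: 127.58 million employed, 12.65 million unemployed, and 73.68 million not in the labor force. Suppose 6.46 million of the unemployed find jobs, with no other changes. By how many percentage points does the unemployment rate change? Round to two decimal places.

Initially, labor force = 127.58 + 12.65 = 140.23 million, so u = 12.65/140.23 = 9.02%.
After the change, unemployed falls and employed rises by 6.46; labor force unchanged → E = 134.04, U = 6.19, labor force = 140.23 million.
New unemployment rate = 6.19 / 140.23 = 4.41%.
Change = 4.41% − 9.02% = −4.61 percentage points.

The unemployment rate changes by −4.61 percentage points.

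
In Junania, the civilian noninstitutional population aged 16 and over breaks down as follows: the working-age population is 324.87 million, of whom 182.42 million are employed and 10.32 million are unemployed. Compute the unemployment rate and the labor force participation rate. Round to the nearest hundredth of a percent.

Unemployment rate ≈ 5.35%; labor force participation rate ≈ 59.33%.

Labor force = employed + unemployed = 182.42 + 10.32 = 192.74 million.
Unemployment rate = 10.32 / 192.74 = 5.35%.
Labor force participation rate = 192.74 / 324.87 = 59.33%.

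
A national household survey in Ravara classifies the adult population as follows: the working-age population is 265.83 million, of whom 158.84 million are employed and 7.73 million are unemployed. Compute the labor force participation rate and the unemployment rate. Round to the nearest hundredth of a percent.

Labor force = employed + unemployed = 158.84 + 7.73 = 166.57 million.
Unemployment rate = 7.73 / 166.57 = 4.64%.
Labor force participation rate = 166.57 / 265.83 = 62.66%.

Labor force participation rate ≈ 62.66%; unemployment rate ≈ 4.64%.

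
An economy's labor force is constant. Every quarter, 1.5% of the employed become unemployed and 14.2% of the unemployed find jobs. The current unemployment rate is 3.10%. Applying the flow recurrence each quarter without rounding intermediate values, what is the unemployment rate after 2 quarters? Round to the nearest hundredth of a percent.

With a fixed labor force, u_{t+1} = u_t + s·(1−u_t) − f·u_t = u_t·(1−s−f) + s.
Here 1−s−f = 0.843 and s = 0.015.
u_1 = 0.031000 × 0.843 + 0.015 = 0.041133.
u_2 = 0.041133 × 0.843 + 0.015 = 0.049675.

Unemployment rate after two quarters ≈ 4.97%.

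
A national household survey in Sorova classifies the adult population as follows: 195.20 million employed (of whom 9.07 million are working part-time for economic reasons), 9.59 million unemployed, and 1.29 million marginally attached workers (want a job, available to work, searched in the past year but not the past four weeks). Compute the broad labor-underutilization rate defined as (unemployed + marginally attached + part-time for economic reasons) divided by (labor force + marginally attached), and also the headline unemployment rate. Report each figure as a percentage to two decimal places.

Labor force = 195.20 + 9.59 = 204.79 million.
Numerator = 9.59 + 1.29 + 9.07 = 19.95 million.
Denominator = 204.79 + 1.29 = 206.08 million.
Broad rate = 19.95 / 206.08 = 9.68%.
Headline unemployment rate = 9.59 / 204.79 = 4.68%.

Broad underutilization rate ≈ 9.68%; headline unemployment rate ≈ 4.68%.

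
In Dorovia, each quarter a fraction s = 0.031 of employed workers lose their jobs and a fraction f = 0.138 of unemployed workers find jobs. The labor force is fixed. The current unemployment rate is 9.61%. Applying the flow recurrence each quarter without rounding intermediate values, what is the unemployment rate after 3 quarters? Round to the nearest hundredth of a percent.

With a fixed labor force, u_{t+1} = u_t + s·(1−u_t) − f·u_t = u_t·(1−s−f) + s.
Here 1−s−f = 0.831 and s = 0.031.
u_1 = 0.096100 × 0.831 + 0.031 = 0.110859.
u_2 = 0.110859 × 0.831 + 0.031 = 0.123124.
u_3 = 0.123124 × 0.831 + 0.031 = 0.133316.

Unemployment rate after three quarters ≈ 13.33%.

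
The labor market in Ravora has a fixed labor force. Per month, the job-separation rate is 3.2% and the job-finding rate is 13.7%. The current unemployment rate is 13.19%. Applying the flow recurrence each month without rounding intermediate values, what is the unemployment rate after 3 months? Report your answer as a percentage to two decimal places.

With a fixed labor force, u_{t+1} = u_t + s·(1−u_t) − f·u_t = u_t·(1−s−f) + s.
Here 1−s−f = 0.831 and s = 0.032.
u_1 = 0.131900 × 0.831 + 0.032 = 0.141609.
u_2 = 0.141609 × 0.831 + 0.032 = 0.149677.
u_3 = 0.149677 × 0.831 + 0.032 = 0.156382.

Unemployment rate after three months ≈ 15.64%.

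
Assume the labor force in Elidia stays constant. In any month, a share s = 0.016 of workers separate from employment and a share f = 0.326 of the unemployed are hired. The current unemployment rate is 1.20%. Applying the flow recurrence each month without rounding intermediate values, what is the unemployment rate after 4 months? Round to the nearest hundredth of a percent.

With a fixed labor force, u_{t+1} = u_t + s·(1−u_t) − f·u_t = u_t·(1−s−f) + s.
Here 1−s−f = 0.658 and s = 0.016.
u_1 = 0.012000 × 0.658 + 0.016 = 0.023896.
u_2 = 0.023896 × 0.658 + 0.016 = 0.031724.
u_3 = 0.031724 × 0.658 + 0.016 = 0.036874.
u_4 = 0.036874 × 0.658 + 0.016 = 0.040263.

Unemployment rate after four months ≈ 4.03%.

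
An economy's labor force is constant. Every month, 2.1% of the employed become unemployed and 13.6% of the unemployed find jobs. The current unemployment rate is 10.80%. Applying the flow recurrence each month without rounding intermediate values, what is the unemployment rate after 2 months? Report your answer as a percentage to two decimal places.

With a fixed labor force, u_{t+1} = u_t + s·(1−u_t) − f·u_t = u_t·(1−s−f) + s.
Here 1−s−f = 0.843 and s = 0.021.
u_1 = 0.108000 × 0.843 + 0.021 = 0.112044.
u_2 = 0.112044 × 0.843 + 0.021 = 0.115453.

Unemployment rate after two months ≈ 11.55%.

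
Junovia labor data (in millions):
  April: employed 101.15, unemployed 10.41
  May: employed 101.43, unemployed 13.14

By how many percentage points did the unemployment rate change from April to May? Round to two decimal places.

April: labor force = 101.15 + 10.41 = 111.56; u = 10.41/111.56 = 9.33%.
May: labor force = 101.43 + 13.14 = 114.57; u = 13.14/114.57 = 11.47%.
Change = 11.47% − 9.33% = +2.14 pp.

The unemployment rate changed by +2.14 percentage points.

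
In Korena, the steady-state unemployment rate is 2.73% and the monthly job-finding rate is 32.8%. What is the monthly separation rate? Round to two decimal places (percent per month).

From u* = s/(s+f): s = u·f/(1−u).
s = 0.0273 × 32.8 / (1 − 0.0273) = 0.8954 / 0.9727 ≈ 0.92% per month.

Separation rate ≈ 0.92% per month.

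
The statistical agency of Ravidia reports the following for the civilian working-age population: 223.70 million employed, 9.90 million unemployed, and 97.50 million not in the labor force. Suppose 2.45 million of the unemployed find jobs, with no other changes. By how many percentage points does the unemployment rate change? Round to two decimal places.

Initially, labor force = 223.70 + 9.90 = 233.60 million, so u = 9.90/233.60 = 4.24%.
After the change, unemployed falls and employed rises by 2.45; labor force unchanged → E = 226.15, U = 7.45, labor force = 233.60 million.
New unemployment rate = 7.45 / 233.60 = 3.19%.
Change = 3.19% − 4.24% = −1.05 percentage points.

The unemployment rate changes by −1.05 percentage points.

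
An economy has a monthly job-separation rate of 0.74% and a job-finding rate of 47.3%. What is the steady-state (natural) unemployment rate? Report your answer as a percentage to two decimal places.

At steady state the flows balance: s·E = f·U, so U/(E+U) = s/(s+f).
u* = 0.74 / (0.74 + 47.3) = 0.74 / 48.04 = 1.54%.

Steady-state unemployment rate ≈ 1.54%.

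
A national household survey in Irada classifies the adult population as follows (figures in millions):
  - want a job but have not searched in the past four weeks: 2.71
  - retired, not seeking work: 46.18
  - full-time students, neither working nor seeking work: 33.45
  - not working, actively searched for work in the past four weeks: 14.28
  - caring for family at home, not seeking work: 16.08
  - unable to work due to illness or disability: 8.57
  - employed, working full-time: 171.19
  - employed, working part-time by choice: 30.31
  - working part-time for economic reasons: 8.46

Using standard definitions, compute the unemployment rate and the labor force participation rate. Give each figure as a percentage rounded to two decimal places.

Unemployment rate ≈ 6.37%; labor force participation rate ≈ 67.70%.

Employed = 171.19 + 30.31 + 8.46 = 209.96 million (anyone who worked, including part-time for economic reasons, counts as employed).
Unemployed = 14.28 million.
Labor force = 209.96 + 14.28 = 224.24 million.
Not in labor force = 2.71 + 46.18 + 33.45 + 16.08 + 8.57 = 106.99 million (those not working and not actively searching are outside the labor force — including those who want a job but have given up searching).
Civilian working-age population = 224.24 + 106.99 = 331.23 million.
Unemployment rate = 14.28 / 224.24 = 6.37%.
Labor force participation rate = 224.24 / 331.23 = 67.70%.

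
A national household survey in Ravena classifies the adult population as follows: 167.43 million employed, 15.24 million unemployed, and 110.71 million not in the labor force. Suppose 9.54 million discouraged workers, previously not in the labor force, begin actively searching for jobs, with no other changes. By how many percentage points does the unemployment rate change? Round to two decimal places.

Initially, labor force = 167.43 + 15.24 = 182.67 million, so u = 15.24/182.67 = 8.34%.
After the change, unemployed and labor force both rise by 9.54 → E = 167.43, U = 24.78, labor force = 192.21 million.
New unemployment rate = 24.78 / 192.21 = 12.89%.
Change = 12.89% − 8.34% = +4.55 percentage points.

The unemployment rate changes by +4.55 percentage points.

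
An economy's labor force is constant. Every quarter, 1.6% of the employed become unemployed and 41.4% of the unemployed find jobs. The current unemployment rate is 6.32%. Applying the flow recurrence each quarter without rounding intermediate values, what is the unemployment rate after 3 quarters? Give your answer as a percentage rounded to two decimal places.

Unemployment rate after three quarters ≈ 4.20%.

With a fixed labor force, u_{t+1} = u_t + s·(1−u_t) − f·u_t = u_t·(1−s−f) + s.
Here 1−s−f = 0.570 and s = 0.016.
u_1 = 0.063200 × 0.570 + 0.016 = 0.052024.
u_2 = 0.052024 × 0.570 + 0.016 = 0.045654.
u_3 = 0.045654 × 0.570 + 0.016 = 0.042023.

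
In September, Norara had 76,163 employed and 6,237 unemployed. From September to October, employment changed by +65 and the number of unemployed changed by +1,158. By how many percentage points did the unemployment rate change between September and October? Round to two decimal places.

September: labor force = 76,163 + 6,237 = 82,400; u = 6,237/82,400 = 7.57%.
October: labor force = 76,228 + 7,395 = 83,623; u = 7,395/83,623 = 8.84%.
Change = 8.84% − 7.57% = +1.27 pp.

The unemployment rate changed by +1.27 percentage points.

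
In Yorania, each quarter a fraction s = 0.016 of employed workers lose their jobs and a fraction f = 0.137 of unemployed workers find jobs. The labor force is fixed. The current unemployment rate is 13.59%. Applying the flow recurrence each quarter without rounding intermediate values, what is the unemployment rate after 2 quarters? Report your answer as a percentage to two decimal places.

Unemployment rate after two quarters ≈ 12.70%.

With a fixed labor force, u_{t+1} = u_t + s·(1−u_t) − f·u_t = u_t·(1−s−f) + s.
Here 1−s−f = 0.847 and s = 0.016.
u_1 = 0.135900 × 0.847 + 0.016 = 0.131107.
u_2 = 0.131107 × 0.847 + 0.016 = 0.127048.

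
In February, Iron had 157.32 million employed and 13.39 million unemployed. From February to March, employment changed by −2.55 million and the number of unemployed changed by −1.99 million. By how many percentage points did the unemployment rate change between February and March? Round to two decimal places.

February: labor force = 157.32 + 13.39 = 170.71; u = 13.39/170.71 = 7.84%.
March: labor force = 154.77 + 11.40 = 166.17; u = 11.40/166.17 = 6.86%.
Change = 6.86% − 7.84% = −0.98 pp.

The unemployment rate changed by −0.98 percentage points.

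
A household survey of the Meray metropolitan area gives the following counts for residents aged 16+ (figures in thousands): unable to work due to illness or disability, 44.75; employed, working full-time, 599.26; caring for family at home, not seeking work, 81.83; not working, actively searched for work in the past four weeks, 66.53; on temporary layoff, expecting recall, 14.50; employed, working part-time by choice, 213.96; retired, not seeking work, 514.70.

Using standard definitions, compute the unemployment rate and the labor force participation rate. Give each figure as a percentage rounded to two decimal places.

Unemployment rate ≈ 9.06%; labor force participation rate ≈ 58.24%.

Employed = 599.26 + 213.96 = 813.22 thousand.
Unemployed = 66.53 + 14.50 = 81.03 thousand (jobless and actively searching, or on temporary layoff).
Labor force = 813.22 + 81.03 = 894.25 thousand.
Not in labor force = 44.75 + 81.83 + 514.70 = 641.28 thousand (those not working and not actively searching are outside the labor force).
Civilian working-age population = 894.25 + 641.28 = 1,535.53 thousand.
Unemployment rate = 81.03 / 894.25 = 9.06%.
Labor force participation rate = 894.25 / 1,535.53 = 58.24%.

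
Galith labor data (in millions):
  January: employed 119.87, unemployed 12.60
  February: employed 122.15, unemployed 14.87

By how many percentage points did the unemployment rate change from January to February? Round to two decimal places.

The unemployment rate changed by +1.34 percentage points.

January: labor force = 119.87 + 12.60 = 132.47; u = 12.60/132.47 = 9.51%.
February: labor force = 122.15 + 14.87 = 137.02; u = 14.87/137.02 = 10.85%.
Change = 10.85% − 9.51% = +1.34 pp.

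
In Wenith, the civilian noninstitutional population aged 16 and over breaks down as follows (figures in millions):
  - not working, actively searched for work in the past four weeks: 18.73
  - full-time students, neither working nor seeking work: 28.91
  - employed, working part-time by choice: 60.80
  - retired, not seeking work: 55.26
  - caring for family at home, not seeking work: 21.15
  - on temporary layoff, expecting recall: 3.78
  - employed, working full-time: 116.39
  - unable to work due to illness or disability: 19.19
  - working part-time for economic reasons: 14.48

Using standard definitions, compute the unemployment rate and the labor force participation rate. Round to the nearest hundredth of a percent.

Employed = 60.80 + 116.39 + 14.48 = 191.67 million (anyone who worked, including part-time for economic reasons, counts as employed).
Unemployed = 18.73 + 3.78 = 22.51 million (jobless and actively searching, or on temporary layoff).
Labor force = 191.67 + 22.51 = 214.18 million.
Not in labor force = 28.91 + 55.26 + 21.15 + 19.19 = 124.51 million (those not working and not actively searching are outside the labor force).
Civilian working-age population = 214.18 + 124.51 = 338.69 million.
Unemployment rate = 22.51 / 214.18 = 10.51%.
Labor force participation rate = 214.18 / 338.69 = 63.24%.

Unemployment rate ≈ 10.51%; labor force participation rate ≈ 63.24%.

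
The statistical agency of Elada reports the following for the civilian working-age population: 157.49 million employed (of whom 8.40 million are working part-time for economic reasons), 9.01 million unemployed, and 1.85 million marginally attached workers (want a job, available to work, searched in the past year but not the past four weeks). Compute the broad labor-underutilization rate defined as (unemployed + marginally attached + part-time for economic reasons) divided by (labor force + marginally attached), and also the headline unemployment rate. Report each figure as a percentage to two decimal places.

Broad underutilization rate ≈ 11.44%; headline unemployment rate ≈ 5.41%.

Labor force = 157.49 + 9.01 = 166.50 million.
Numerator = 9.01 + 1.85 + 8.40 = 19.26 million.
Denominator = 166.50 + 1.85 = 168.35 million.
Broad rate = 19.26 / 168.35 = 11.44%.
Headline unemployment rate = 9.01 / 166.50 = 5.41%.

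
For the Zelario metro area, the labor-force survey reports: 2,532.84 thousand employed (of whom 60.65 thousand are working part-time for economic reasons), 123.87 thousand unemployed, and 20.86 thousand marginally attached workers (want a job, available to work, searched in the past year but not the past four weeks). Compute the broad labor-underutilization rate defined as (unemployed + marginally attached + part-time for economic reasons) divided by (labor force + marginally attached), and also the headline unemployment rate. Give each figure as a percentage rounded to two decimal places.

Labor force = 2,532.84 + 123.87 = 2,656.71 thousand.
Numerator = 123.87 + 20.86 + 60.65 = 205.38 thousand.
Denominator = 2,656.71 + 20.86 = 2,677.57 thousand.
Broad rate = 205.38 / 2,677.57 = 7.67%.
Headline unemployment rate = 123.87 / 2,656.71 = 4.66%.

Broad underutilization rate ≈ 7.67%; headline unemployment rate ≈ 4.66%.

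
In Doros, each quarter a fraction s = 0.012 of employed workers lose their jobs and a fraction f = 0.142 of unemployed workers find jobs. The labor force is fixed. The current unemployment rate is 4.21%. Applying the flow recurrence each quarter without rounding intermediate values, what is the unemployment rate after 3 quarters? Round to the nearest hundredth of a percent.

Unemployment rate after three quarters ≈ 5.62%.

With a fixed labor force, u_{t+1} = u_t + s·(1−u_t) − f·u_t = u_t·(1−s−f) + s.
Here 1−s−f = 0.846 and s = 0.012.
u_1 = 0.042100 × 0.846 + 0.012 = 0.047617.
u_2 = 0.047617 × 0.846 + 0.012 = 0.052284.
u_3 = 0.052284 × 0.846 + 0.012 = 0.056232.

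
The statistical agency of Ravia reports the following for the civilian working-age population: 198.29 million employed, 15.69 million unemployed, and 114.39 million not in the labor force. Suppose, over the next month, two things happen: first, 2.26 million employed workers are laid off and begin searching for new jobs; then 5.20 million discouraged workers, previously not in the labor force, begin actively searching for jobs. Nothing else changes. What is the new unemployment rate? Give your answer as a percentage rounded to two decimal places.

Initially, labor force = 198.29 + 15.69 = 213.98 million, so u = 15.69/213.98 = 7.33%.
After the first change, employed falls and unemployed rises by 2.26; labor force unchanged → E = 196.03, U = 17.95, labor force = 213.98 million.
After the second change, unemployed and labor force both rise by 5.20 → E = 196.03, U = 23.15, labor force = 219.18 million.
New unemployment rate = 23.15 / 219.18 = 10.56%.

New unemployment rate ≈ 10.56%.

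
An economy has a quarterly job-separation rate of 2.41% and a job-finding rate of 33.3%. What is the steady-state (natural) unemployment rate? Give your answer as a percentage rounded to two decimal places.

Steady-state unemployment rate ≈ 6.75%.

At steady state the flows balance: s·E = f·U, so U/(E+U) = s/(s+f).
u* = 2.41 / (2.41 + 33.3) = 2.41 / 35.71 = 6.75%.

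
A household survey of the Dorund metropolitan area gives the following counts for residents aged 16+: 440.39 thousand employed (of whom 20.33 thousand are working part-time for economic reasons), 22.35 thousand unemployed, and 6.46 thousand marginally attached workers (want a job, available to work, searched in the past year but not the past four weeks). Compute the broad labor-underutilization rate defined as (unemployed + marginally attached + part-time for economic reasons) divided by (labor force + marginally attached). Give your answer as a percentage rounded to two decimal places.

Labor force = 440.39 + 22.35 = 462.74 thousand.
Numerator = 22.35 + 6.46 + 20.33 = 49.14 thousand.
Denominator = 462.74 + 6.46 = 469.20 thousand.
Broad rate = 49.14 / 469.20 = 10.47%.

Broad underutilization rate ≈ 10.47%.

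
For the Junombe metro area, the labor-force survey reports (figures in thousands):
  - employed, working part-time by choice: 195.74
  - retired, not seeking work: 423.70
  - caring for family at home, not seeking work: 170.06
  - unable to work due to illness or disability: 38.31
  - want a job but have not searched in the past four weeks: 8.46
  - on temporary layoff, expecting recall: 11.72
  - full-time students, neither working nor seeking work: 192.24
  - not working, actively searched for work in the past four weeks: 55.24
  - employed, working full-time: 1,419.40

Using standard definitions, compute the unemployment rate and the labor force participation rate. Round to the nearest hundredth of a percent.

Employed = 195.74 + 1,419.40 = 1,615.14 thousand.
Unemployed = 11.72 + 55.24 = 66.96 thousand (jobless and actively searching, or on temporary layoff).
Labor force = 1,615.14 + 66.96 = 1,682.10 thousand.
Not in labor force = 423.70 + 170.06 + 38.31 + 8.46 + 192.24 = 832.77 thousand (those not working and not actively searching are outside the labor force — including those who want a job but have given up searching).
Civilian working-age population = 1,682.10 + 832.77 = 2,514.87 thousand.
Unemployment rate = 66.96 / 1,682.10 = 3.98%.
Labor force participation rate = 1,682.10 / 2,514.87 = 66.89%.

Unemployment rate ≈ 3.98%; labor force participation rate ≈ 66.89%.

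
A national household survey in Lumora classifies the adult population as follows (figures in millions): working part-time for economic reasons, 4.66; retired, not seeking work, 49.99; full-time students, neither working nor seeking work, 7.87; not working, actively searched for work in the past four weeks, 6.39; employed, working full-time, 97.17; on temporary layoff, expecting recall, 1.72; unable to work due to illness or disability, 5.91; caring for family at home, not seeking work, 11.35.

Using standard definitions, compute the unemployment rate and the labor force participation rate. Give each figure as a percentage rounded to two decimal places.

Unemployment rate ≈ 7.38%; labor force participation rate ≈ 59.41%.

Employed = 4.66 + 97.17 = 101.83 million (anyone who worked, including part-time for economic reasons, counts as employed).
Unemployed = 6.39 + 1.72 = 8.11 million (jobless and actively searching, or on temporary layoff).
Labor force = 101.83 + 8.11 = 109.94 million.
Not in labor force = 49.99 + 7.87 + 5.91 + 11.35 = 75.12 million (those not working and not actively searching are outside the labor force).
Civilian working-age population = 109.94 + 75.12 = 185.06 million.
Unemployment rate = 8.11 / 109.94 = 7.38%.
Labor force participation rate = 109.94 / 185.06 = 59.41%.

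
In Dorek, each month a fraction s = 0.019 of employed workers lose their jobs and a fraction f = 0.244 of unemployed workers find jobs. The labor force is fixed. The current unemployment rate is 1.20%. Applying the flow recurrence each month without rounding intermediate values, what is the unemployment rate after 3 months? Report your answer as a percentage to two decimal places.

With a fixed labor force, u_{t+1} = u_t + s·(1−u_t) − f·u_t = u_t·(1−s−f) + s.
Here 1−s−f = 0.737 and s = 0.019.
u_1 = 0.012000 × 0.737 + 0.019 = 0.027844.
u_2 = 0.027844 × 0.737 + 0.019 = 0.039521.
u_3 = 0.039521 × 0.737 + 0.019 = 0.048127.

Unemployment rate after three months ≈ 4.81%.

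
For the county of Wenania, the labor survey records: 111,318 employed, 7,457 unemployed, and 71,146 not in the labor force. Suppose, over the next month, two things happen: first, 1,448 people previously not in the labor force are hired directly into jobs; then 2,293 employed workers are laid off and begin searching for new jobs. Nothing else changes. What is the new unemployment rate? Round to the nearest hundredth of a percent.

New unemployment rate ≈ 8.11%.

Initially, labor force = 111,318 + 7,457 = 118,775, so u = 7,457/118,775 = 6.28%.
After the first change, employed and labor force both rise by 1,448; unemployed unchanged → E = 112,766, U = 7,457, labor force = 120,223.
After the second change, employed falls and unemployed rises by 2,293; labor force unchanged → E = 110,473, U = 9,750, labor force = 120,223.
New unemployment rate = 9,750 / 120,223 = 8.11%.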